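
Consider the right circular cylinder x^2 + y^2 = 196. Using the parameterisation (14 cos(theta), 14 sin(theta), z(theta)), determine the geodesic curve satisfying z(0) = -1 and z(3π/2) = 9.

Parameterise the cylinder of radius R = 14 as
    r(θ) = (14 cos θ, 14 sin θ, z(θ)).
The arc-length element is
    ds = sqrt(196 + (dz/dθ)^2) dθ,
so the Lagrangian is L = sqrt(196 + z'^2).
L depends on z' only, not on z or θ, so ∂L/∂z = 0 and
    ∂L/∂z' = z' / sqrt(196 + z'^2).
The Euler-Lagrange equation gives
    d/dθ( z' / sqrt(196 + z'^2) ) = 0,
so z' is constant. Integrating once:
    z(θ) = a θ + b,
a helix on the cylinder (a straight line when the cylinder is unrolled). The constants a, b are determined by the endpoint conditions.
With endpoint conditions z(0) = -1 and z(3π/2) = 9: from z(0) = b we get b = -1, and a·3π/2 + -1 = 9 gives a = 20/(3π), so
    z(θ) = (20/(3π)) θ − 1.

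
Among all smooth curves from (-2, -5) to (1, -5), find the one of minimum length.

Arc-length functional: J[y] = ∫ sqrt(1 + (y')^2) dx.
Lagrangian L = sqrt(1 + (y')^2) has no explicit y dependence, so ∂L/∂y = 0 and the Euler-Lagrange equation gives
    d/dx( y' / sqrt(1 + (y')^2) ) = 0  ⇒  y' / sqrt(1 + (y')^2) = const.
Hence y' is constant, so y(x) is affine.
Fitting the endpoints (-2, -5) and (1, -5):
    slope m = ((-5) − (-5)) / (1 − (-2)) = 0,
    intercept c = (-5) − m·(-2) = -5.
Extremal: y(x) = -5.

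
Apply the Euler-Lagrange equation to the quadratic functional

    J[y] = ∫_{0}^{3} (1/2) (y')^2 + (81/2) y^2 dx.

The Lagrangian is L = (1/2) (y')^2 + (81/2) y^2.
Compute ∂L/∂y = 81y, ∂L/∂y' = y'.
The Euler-Lagrange equation d/dx(∂L/∂y') − ∂L/∂y = 0 reduces to
    y'' − 81 y = 0.
Its general solution is
    y(x) = A e^(9x) + B e^(−9x),
with A, B fixed by the endpoint conditions.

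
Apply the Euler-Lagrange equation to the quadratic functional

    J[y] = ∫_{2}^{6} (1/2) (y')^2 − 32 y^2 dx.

The Lagrangian is L = (1/2) (y')^2 − 32 y^2.
Compute ∂L/∂y = -64y, ∂L/∂y' = y'.
The Euler-Lagrange equation d/dx(∂L/∂y') − ∂L/∂y = 0 reduces to
    y'' + 64 y = 0.
Its general solution is
    y(x) = A sin(8x) + B cos(8x),
with A, B fixed by the endpoint conditions.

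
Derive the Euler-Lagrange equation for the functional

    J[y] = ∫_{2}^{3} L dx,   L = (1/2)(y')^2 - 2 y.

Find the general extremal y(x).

The Lagrangian is L = (1/2)(y')^2 - 2 y.
∂L/∂y = -2.
∂L/∂y' = y'.
The Euler-Lagrange equation d/dx(∂L/∂y') − ∂L/∂y = 0 becomes:
    y'' + 2 = 0
General solution: y(x) = -x^2 + A x + B, where A and B are arbitrary constants fixed by the endpoint conditions.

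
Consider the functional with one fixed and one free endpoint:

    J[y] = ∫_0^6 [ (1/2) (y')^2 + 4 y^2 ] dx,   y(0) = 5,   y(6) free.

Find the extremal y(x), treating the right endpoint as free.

The Lagrangian L = (1/2) (y')^2 + 4 y^2 gives
    ∂L/∂y = 8 y,   ∂L/∂y' = y'.
Euler-Lagrange: y'' − 8 y = 0.
With k = sqrt(8), the general solution is
    y(x) = A cosh(sqrt(8) x) + B sinh(sqrt(8) x).
Fixed left endpoint y(0) = 5 ⇒ A = 5.
The right endpoint x = 6 is free, so the natural (transversality) condition is ∂L/∂y' |_{x=6} = 0, i.e. y'(6) = 0.
Compute y'(x) = A k sinh(k x) + B k cosh(k x), so
    y'(6) = A k sinh(k·6) + B k cosh(k·6) = 0
    ⇒ B = −A tanh(k·6) = − 5 tanh(sqrt(8)·6).
Therefore the extremal is
    y(x) = 5 cosh(sqrt(8) x) − 5 tanh(sqrt(8)·6) sinh(sqrt(8) x).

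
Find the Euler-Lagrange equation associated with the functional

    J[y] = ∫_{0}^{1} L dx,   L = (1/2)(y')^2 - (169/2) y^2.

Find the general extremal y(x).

The Lagrangian is L = (1/2)(y')^2 - (169/2) y^2.
∂L/∂y = -169y.
∂L/∂y' = y'.
The Euler-Lagrange equation d/dx(∂L/∂y') − ∂L/∂y = 0 becomes:
    y'' + 169 y = 0
General solution: y(x) = A sin(13x) + B cos(13x), where A and B are arbitrary constants fixed by the endpoint conditions.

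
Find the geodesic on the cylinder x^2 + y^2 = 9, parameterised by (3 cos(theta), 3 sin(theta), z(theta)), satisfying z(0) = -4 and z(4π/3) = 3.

Parameterise the cylinder of radius R = 3 as
    r(θ) = (3 cos θ, 3 sin θ, z(θ)).
The arc-length element is
    ds = sqrt(9 + (dz/dθ)^2) dθ,
so the Lagrangian is L = sqrt(9 + z'^2).
L depends on z' only, not on z or θ, so ∂L/∂z = 0 and
    ∂L/∂z' = z' / sqrt(9 + z'^2).
The Euler-Lagrange equation gives
    d/dθ( z' / sqrt(9 + z'^2) ) = 0,
so z' is constant. Integrating once:
    z(θ) = a θ + b,
a helix on the cylinder (a straight line when the cylinder is unrolled). The constants a, b are determined by the endpoint conditions.
With endpoint conditions z(0) = -4 and z(4π/3) = 3: from z(0) = b we get b = -4, and a·4π/3 + -4 = 3 gives a = 21/(4π), so
    z(θ) = (21/(4π)) θ − 4.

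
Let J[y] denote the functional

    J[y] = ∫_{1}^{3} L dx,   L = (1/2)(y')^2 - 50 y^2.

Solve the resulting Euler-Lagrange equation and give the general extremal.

The Lagrangian is L = (1/2)(y')^2 - 50 y^2.
∂L/∂y = -100y.
∂L/∂y' = y'.
The Euler-Lagrange equation d/dx(∂L/∂y') − ∂L/∂y = 0 becomes:
    y'' + 100 y = 0
General solution: y(x) = A sin(10x) + B cos(10x), where A and B are arbitrary constants fixed by the endpoint conditions.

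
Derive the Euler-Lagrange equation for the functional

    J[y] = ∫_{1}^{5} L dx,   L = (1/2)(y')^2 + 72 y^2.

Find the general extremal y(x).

The Lagrangian is L = (1/2)(y')^2 + 72 y^2.
∂L/∂y = 144y.
∂L/∂y' = y'.
The Euler-Lagrange equation d/dx(∂L/∂y') − ∂L/∂y = 0 becomes:
    y'' - 144 y = 0
General solution: y(x) = A e^(12x) + B e^(-12x), where A and B are arbitrary constants fixed by the endpoint conditions.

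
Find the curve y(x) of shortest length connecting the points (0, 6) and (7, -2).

Arc-length functional: J[y] = ∫ sqrt(1 + (y')^2) dx.
Lagrangian L = sqrt(1 + (y')^2) has no explicit y dependence, so ∂L/∂y = 0 and the Euler-Lagrange equation gives
    d/dx( y' / sqrt(1 + (y')^2) ) = 0  ⇒  y' / sqrt(1 + (y')^2) = const.
Hence y' is constant, so y(x) is affine.
Fitting the endpoints (0, 6) and (7, -2):
    slope m = ((-2) − 6) / (7 − 0) = -8/7,
    intercept c = 6 − m·0 = 6.
Extremal: y(x) = (-8/7) x + 6.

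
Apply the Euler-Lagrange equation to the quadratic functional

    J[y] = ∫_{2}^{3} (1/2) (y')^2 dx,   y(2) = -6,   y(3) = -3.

The Lagrangian is L = (1/2) (y')^2.
Compute ∂L/∂y = 0, ∂L/∂y' = y'.
The Euler-Lagrange equation d/dx(∂L/∂y') − ∂L/∂y = 0 reduces to
    y'' = 0.
Its general solution is
    y(x) = A x + B,
with A, B fixed by the endpoint conditions.
Applying the endpoint conditions y(2) = -6 and y(3) = -3: solve A·2 + B = -6 and A·3 + B = -3. Subtracting gives A(3 − 2) = -3 − -6, so A = 3, and B = -6 − A·2 = -12. Therefore
    y(x) = 3 x - 12.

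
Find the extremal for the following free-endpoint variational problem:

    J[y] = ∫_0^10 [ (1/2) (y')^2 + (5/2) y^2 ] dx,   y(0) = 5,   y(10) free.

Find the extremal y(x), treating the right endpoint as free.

The Lagrangian L = (1/2) (y')^2 + (5/2) y^2 gives
    ∂L/∂y = 5 y,   ∂L/∂y' = y'.
Euler-Lagrange: y'' − 5 y = 0.
With k = sqrt(5), the general solution is
    y(x) = A cosh(sqrt(5) x) + B sinh(sqrt(5) x).
Fixed left endpoint y(0) = 5 ⇒ A = 5.
The right endpoint x = 10 is free, so the natural (transversality) condition is ∂L/∂y' |_{x=10} = 0, i.e. y'(10) = 0.
Compute y'(x) = A k sinh(k x) + B k cosh(k x), so
    y'(10) = A k sinh(k·10) + B k cosh(k·10) = 0
    ⇒ B = −A tanh(k·10) = − 5 tanh(sqrt(5)·10).
Therefore the extremal is
    y(x) = 5 cosh(sqrt(5) x) − 5 tanh(sqrt(5)·10) sinh(sqrt(5) x).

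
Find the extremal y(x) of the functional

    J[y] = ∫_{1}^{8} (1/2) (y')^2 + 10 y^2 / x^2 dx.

The Lagrangian is L = (1/2) (y')^2 + 10 y^2 / x^2.
Compute ∂L/∂y = 20y/x^2, ∂L/∂y' = y'.
The Euler-Lagrange equation d/dx(∂L/∂y') − ∂L/∂y = 0 reduces to
    y'' − 20/x^2 · y = 0  (x > 0).
Its general solution is
    y(x) = A x^5 + B x^(-4),
with A, B fixed by the endpoint conditions.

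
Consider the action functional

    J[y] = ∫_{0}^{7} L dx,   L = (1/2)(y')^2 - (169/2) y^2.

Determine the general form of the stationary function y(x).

The Lagrangian is L = (1/2)(y')^2 - (169/2) y^2.
∂L/∂y = -169y.
∂L/∂y' = y'.
The Euler-Lagrange equation d/dx(∂L/∂y') − ∂L/∂y = 0 becomes:
    y'' + 169 y = 0
General solution: y(x) = A sin(13x) + B cos(13x), where A and B are arbitrary constants fixed by the endpoint conditions.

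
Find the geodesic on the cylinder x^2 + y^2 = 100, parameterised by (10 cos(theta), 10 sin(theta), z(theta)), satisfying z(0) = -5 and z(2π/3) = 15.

Parameterise the cylinder of radius R = 10 as
    r(θ) = (10 cos θ, 10 sin θ, z(θ)).
The arc-length element is
    ds = sqrt(100 + (dz/dθ)^2) dθ,
so the Lagrangian is L = sqrt(100 + z'^2).
L depends on z' only, not on z or θ, so ∂L/∂z = 0 and
    ∂L/∂z' = z' / sqrt(100 + z'^2).
The Euler-Lagrange equation gives
    d/dθ( z' / sqrt(100 + z'^2) ) = 0,
so z' is constant. Integrating once:
    z(θ) = a θ + b,
a helix on the cylinder (a straight line when the cylinder is unrolled). The constants a, b are determined by the endpoint conditions.
With endpoint conditions z(0) = -5 and z(2π/3) = 15: from z(0) = b we get b = -5, and a·2π/3 + -5 = 15 gives a = 30/π, so
    z(θ) = (30/π) θ − 5.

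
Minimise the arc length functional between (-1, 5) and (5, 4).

Arc-length functional: J[y] = ∫ sqrt(1 + (y')^2) dx.
Lagrangian L = sqrt(1 + (y')^2) has no explicit y dependence, so ∂L/∂y = 0 and the Euler-Lagrange equation gives
    d/dx( y' / sqrt(1 + (y')^2) ) = 0  ⇒  y' / sqrt(1 + (y')^2) = const.
Hence y' is constant, so y(x) is affine.
Fitting the endpoints (-1, 5) and (5, 4):
    slope m = (4 − 5) / (5 − (-1)) = -1/6,
    intercept c = 5 − m·(-1) = 29/6.
Extremal: y(x) = (-1/6) x + 29/6.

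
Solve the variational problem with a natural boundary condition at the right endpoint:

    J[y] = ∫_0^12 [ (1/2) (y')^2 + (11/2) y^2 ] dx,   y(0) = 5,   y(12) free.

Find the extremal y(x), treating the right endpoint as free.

The Lagrangian L = (1/2) (y')^2 + (11/2) y^2 gives
    ∂L/∂y = 11 y,   ∂L/∂y' = y'.
Euler-Lagrange: y'' − 11 y = 0.
With k = sqrt(11), the general solution is
    y(x) = A cosh(sqrt(11) x) + B sinh(sqrt(11) x).
Fixed left endpoint y(0) = 5 ⇒ A = 5.
The right endpoint x = 12 is free, so the natural (transversality) condition is ∂L/∂y' |_{x=12} = 0, i.e. y'(12) = 0.
Compute y'(x) = A k sinh(k x) + B k cosh(k x), so
    y'(12) = A k sinh(k·12) + B k cosh(k·12) = 0
    ⇒ B = −A tanh(k·12) = − 5 tanh(sqrt(11)·12).
Therefore the extremal is
    y(x) = 5 cosh(sqrt(11) x) − 5 tanh(sqrt(11)·12) sinh(sqrt(11) x).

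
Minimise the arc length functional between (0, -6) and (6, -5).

Arc-length functional: J[y] = ∫ sqrt(1 + (y')^2) dx.
Lagrangian L = sqrt(1 + (y')^2) has no explicit y dependence, so ∂L/∂y = 0 and the Euler-Lagrange equation gives
    d/dx( y' / sqrt(1 + (y')^2) ) = 0  ⇒  y' / sqrt(1 + (y')^2) = const.
Hence y' is constant, so y(x) is affine.
Fitting the endpoints (0, -6) and (6, -5):
    slope m = ((-5) − (-6)) / (6 − 0) = 1/6,
    intercept c = (-6) − m·0 = -6.
Extremal: y(x) = (1/6) x - 6.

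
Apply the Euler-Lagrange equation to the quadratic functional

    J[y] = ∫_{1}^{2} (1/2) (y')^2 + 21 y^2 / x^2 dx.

The Lagrangian is L = (1/2) (y')^2 + 21 y^2 / x^2.
Compute ∂L/∂y = 42y/x^2, ∂L/∂y' = y'.
The Euler-Lagrange equation d/dx(∂L/∂y') − ∂L/∂y = 0 reduces to
    y'' − 42/x^2 · y = 0  (x > 0).
Its general solution is
    y(x) = A x^7 + B x^(-6),
with A, B fixed by the endpoint conditions.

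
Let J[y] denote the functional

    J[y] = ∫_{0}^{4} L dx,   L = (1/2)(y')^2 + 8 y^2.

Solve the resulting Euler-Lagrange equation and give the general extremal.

The Lagrangian is L = (1/2)(y')^2 + 8 y^2.
∂L/∂y = 16y.
∂L/∂y' = y'.
The Euler-Lagrange equation d/dx(∂L/∂y') − ∂L/∂y = 0 becomes:
    y'' - 16 y = 0
General solution: y(x) = A e^(4x) + B e^(-4x), where A and B are arbitrary constants fixed by the endpoint conditions.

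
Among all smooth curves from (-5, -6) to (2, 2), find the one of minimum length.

Arc-length functional: J[y] = ∫ sqrt(1 + (y')^2) dx.
Lagrangian L = sqrt(1 + (y')^2) has no explicit y dependence, so ∂L/∂y = 0 and the Euler-Lagrange equation gives
    d/dx( y' / sqrt(1 + (y')^2) ) = 0  ⇒  y' / sqrt(1 + (y')^2) = const.
Hence y' is constant, so y(x) is affine.
Fitting the endpoints (-5, -6) and (2, 2):
    slope m = (2 − (-6)) / (2 − (-5)) = 8/7,
    intercept c = (-6) − m·(-5) = -2/7.
Extremal: y(x) = (8/7) x - 2/7.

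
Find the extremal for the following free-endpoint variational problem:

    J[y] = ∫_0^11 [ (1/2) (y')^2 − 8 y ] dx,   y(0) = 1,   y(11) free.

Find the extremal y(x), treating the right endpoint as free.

The Lagrangian L = (1/2) (y')^2 − 8 y gives
    ∂L/∂y = −8,   ∂L/∂y' = y'.
Euler-Lagrange: d/dx(y') − (−8) = 0, i.e. y'' + 8 = 0, so
    y(x) = −(8/2) x^2 + C1 x + C2.
Fixed left endpoint y(0) = 1 ⇒ C2 = 1.
The right endpoint x = 11 is free, so the natural (transversality) condition is ∂L/∂y' |_{x=11} = 0, i.e. y'(11) = 0.
Compute y'(x) = −8 x + C1, so y'(11) = −88 + C1 = 0 ⇒ C1 = 88.
Therefore the extremal is
    y(x) = −4 x^2 + 88 x + 1.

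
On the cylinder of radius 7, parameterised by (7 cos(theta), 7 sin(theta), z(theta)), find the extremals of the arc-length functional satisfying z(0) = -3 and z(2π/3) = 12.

Parameterise the cylinder of radius R = 7 as
    r(θ) = (7 cos θ, 7 sin θ, z(θ)).
The arc-length element is
    ds = sqrt(49 + (dz/dθ)^2) dθ,
so the Lagrangian is L = sqrt(49 + z'^2).
L depends on z' only, not on z or θ, so ∂L/∂z = 0 and
    ∂L/∂z' = z' / sqrt(49 + z'^2).
The Euler-Lagrange equation gives
    d/dθ( z' / sqrt(49 + z'^2) ) = 0,
so z' is constant. Integrating once:
    z(θ) = a θ + b,
a helix on the cylinder (a straight line when the cylinder is unrolled). The constants a, b are determined by the endpoint conditions.
With endpoint conditions z(0) = -3 and z(2π/3) = 12: from z(0) = b we get b = -3, and a·2π/3 + -3 = 12 gives a = 45/(2π), so
    z(θ) = (45/(2π)) θ − 3.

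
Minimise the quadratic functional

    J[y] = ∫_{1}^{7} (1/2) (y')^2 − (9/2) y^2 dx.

The Lagrangian is L = (1/2) (y')^2 − (9/2) y^2.
Compute ∂L/∂y = -9y, ∂L/∂y' = y'.
The Euler-Lagrange equation d/dx(∂L/∂y') − ∂L/∂y = 0 reduces to
    y'' + 9 y = 0.
Its general solution is
    y(x) = A sin(3x) + B cos(3x),
with A, B fixed by the endpoint conditions.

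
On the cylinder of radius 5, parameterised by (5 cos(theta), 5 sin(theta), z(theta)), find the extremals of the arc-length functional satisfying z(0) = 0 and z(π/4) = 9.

Parameterise the cylinder of radius R = 5 as
    r(θ) = (5 cos θ, 5 sin θ, z(θ)).
The arc-length element is
    ds = sqrt(25 + (dz/dθ)^2) dθ,
so the Lagrangian is L = sqrt(25 + z'^2).
L depends on z' only, not on z or θ, so ∂L/∂z = 0 and
    ∂L/∂z' = z' / sqrt(25 + z'^2).
The Euler-Lagrange equation gives
    d/dθ( z' / sqrt(25 + z'^2) ) = 0,
so z' is constant. Integrating once:
    z(θ) = a θ + b,
a helix on the cylinder (a straight line when the cylinder is unrolled). The constants a, b are determined by the endpoint conditions.
With endpoint conditions z(0) = 0 and z(π/4) = 9: from z(0) = b we get b = 0, and a·π/4 + 0 = 9 gives a = 36/π, so
    z(θ) = (36/π) θ.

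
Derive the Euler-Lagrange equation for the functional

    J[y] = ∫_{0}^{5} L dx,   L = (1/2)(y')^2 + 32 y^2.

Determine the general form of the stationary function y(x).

The Lagrangian is L = (1/2)(y')^2 + 32 y^2.
∂L/∂y = 64y.
∂L/∂y' = y'.
The Euler-Lagrange equation d/dx(∂L/∂y') − ∂L/∂y = 0 becomes:
    y'' - 64 y = 0
General solution: y(x) = A e^(8x) + B e^(-8x), where A and B are arbitrary constants fixed by the endpoint conditions.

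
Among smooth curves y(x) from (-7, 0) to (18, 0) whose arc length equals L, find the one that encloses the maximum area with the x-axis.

Set up the augmented Lagrangian using a multiplier λ for the length constraint:
    F(y, y') = y − λ sqrt(1 + y'^2).
F has no explicit x dependence, so the Beltrami identity yields a first integral
    F − y' ∂F/∂y' = C.
Compute ∂F/∂y' = −λ y' / sqrt(1 + y'^2). Then
    y − λ sqrt(1 + y'^2) + λ y'^2 / sqrt(1 + y'^2) = C
    ⇒  y − λ / sqrt(1 + y'^2) = C.
Solving for y' and integrating gives
    (x − a)^2 + (y − b)^2 = λ^2,
a circular arc of radius λ. The constants a, b are determined by the endpoint conditions y(-7) = y(18) = 0, and λ is fixed implicitly by the length constraint
    ∫_{-7}^{18} sqrt(1 + y'^2) dx = L.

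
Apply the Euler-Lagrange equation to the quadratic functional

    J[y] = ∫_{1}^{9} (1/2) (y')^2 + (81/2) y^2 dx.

The Lagrangian is L = (1/2) (y')^2 + (81/2) y^2.
Compute ∂L/∂y = 81y, ∂L/∂y' = y'.
The Euler-Lagrange equation d/dx(∂L/∂y') − ∂L/∂y = 0 reduces to
    y'' − 81 y = 0.
Its general solution is
    y(x) = A e^(9x) + B e^(−9x),
with A, B fixed by the endpoint conditions.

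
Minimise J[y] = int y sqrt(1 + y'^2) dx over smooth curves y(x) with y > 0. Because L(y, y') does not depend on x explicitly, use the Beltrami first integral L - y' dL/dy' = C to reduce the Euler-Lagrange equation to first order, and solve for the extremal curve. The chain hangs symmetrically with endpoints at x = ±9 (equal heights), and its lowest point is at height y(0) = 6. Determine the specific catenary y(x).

The Lagrangian L(y, y') = y sqrt(1 + y'^2) has no explicit x dependence, so the Beltrami identity applies:
    L − y' ∂L/∂y' = C.
Compute ∂L/∂y' = y · y' / sqrt(1 + y'^2). Then
    L − y' ∂L/∂y'
    = y sqrt(1 + y'^2) − y · y'^2 / sqrt(1 + y'^2)
    = y (1 + y'^2 − y'^2) / sqrt(1 + y'^2)
    = y / sqrt(1 + y'^2) = C.
Squaring gives y^2 = C^2 (1 + y'^2), i.e.
    y'^2 = y^2 / C^2 − 1.
Separating variables,
    dy / sqrt(y^2 − C^2) = dx / C,
and integrating gives arccosh(y / C) = (x − a)/C, so
    y(x) = C cosh((x − a)/C),
the catenary. The constants C and a are fixed by the two endpoint conditions (and, for the hanging-chain problem, the length constraint selects C).
Now fit the given data. The endpoints x = ±9 are symmetric at equal height, so the catenary is even about its minimum: a = 0 and y(x) = C cosh(x/C). The lowest point is y(0) = C cosh(0) = C, and we are told y(0) = 6, so C = 6. Therefore
    y(x) = 6 cosh(x/6),
and at the endpoints
    y(±9) = 6 cosh(9/6).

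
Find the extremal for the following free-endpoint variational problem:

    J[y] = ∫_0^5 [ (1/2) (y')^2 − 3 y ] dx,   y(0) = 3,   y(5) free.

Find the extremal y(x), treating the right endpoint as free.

The Lagrangian L = (1/2) (y')^2 − 3 y gives
    ∂L/∂y = −3,   ∂L/∂y' = y'.
Euler-Lagrange: d/dx(y') − (−3) = 0, i.e. y'' + 3 = 0, so
    y(x) = −(3/2) x^2 + C1 x + C2.
Fixed left endpoint y(0) = 3 ⇒ C2 = 3.
The right endpoint x = 5 is free, so the natural (transversality) condition is ∂L/∂y' |_{x=5} = 0, i.e. y'(5) = 0.
Compute y'(x) = −3 x + C1, so y'(5) = −15 + C1 = 0 ⇒ C1 = 15.
Therefore the extremal is
    y(x) = −(3/2) x^2 + 15 x + 3.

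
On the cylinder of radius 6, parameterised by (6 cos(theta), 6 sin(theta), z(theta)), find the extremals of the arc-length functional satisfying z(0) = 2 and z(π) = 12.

Parameterise the cylinder of radius R = 6 as
    r(θ) = (6 cos θ, 6 sin θ, z(θ)).
The arc-length element is
    ds = sqrt(36 + (dz/dθ)^2) dθ,
so the Lagrangian is L = sqrt(36 + z'^2).
L depends on z' only, not on z or θ, so ∂L/∂z = 0 and
    ∂L/∂z' = z' / sqrt(36 + z'^2).
The Euler-Lagrange equation gives
    d/dθ( z' / sqrt(36 + z'^2) ) = 0,
so z' is constant. Integrating once:
    z(θ) = a θ + b,
a helix on the cylinder (a straight line when the cylinder is unrolled). The constants a, b are determined by the endpoint conditions.
With endpoint conditions z(0) = 2 and z(π) = 12: from z(0) = b we get b = 2, and a·π + 2 = 12 gives a = 10/π, so
    z(θ) = (10/π) θ + 2.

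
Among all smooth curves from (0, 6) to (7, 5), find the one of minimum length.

Arc-length functional: J[y] = ∫ sqrt(1 + (y')^2) dx.
Lagrangian L = sqrt(1 + (y')^2) has no explicit y dependence, so ∂L/∂y = 0 and the Euler-Lagrange equation gives
    d/dx( y' / sqrt(1 + (y')^2) ) = 0  ⇒  y' / sqrt(1 + (y')^2) = const.
Hence y' is constant, so y(x) is affine.
Fitting the endpoints (0, 6) and (7, 5):
    slope m = (5 − 6) / (7 − 0) = -1/7,
    intercept c = 6 − m·0 = 6.
Extremal: y(x) = (-1/7) x + 6.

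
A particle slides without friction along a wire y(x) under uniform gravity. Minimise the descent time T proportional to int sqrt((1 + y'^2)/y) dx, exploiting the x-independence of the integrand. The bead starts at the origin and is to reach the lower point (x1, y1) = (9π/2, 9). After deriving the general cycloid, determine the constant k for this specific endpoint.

The Lagrangian L = sqrt((1 + y'^2) / y) has no explicit x dependence, so the Beltrami identity applies:
    L − y' ∂L/∂y' = C.
Compute ∂L/∂y' = y' / sqrt(y (1 + y'^2)).
Substitute:
    sqrt((1 + y'^2)/y) − y'·y' / sqrt(y (1 + y'^2))
    = (1 + y'^2) / sqrt(y (1 + y'^2)) − y'^2 / sqrt(y (1 + y'^2))
    = 1 / sqrt(y (1 + y'^2)) = C.
Squaring and rearranging gives the first integral
    y (1 + y'^2) = 1/C^2 =: k   (constant).
Solving this first-order ODE by the substitution
    y = (k/2)(1 − cos θ)
yields the cycloid parameterisation
    x(θ) = (k/2)(θ − sin θ),   y(θ) = (k/2)(1 − cos θ).
The constant k is fixed by the endpoint condition.
Now fit the given lower endpoint (x1, y1) = (9π/2, 9). At the bottom of the first arch (θ = π), the parametric equations give
    y(π) = (k/2)(1 − cos π) = k,
    x(π) = (k/2)(π − sin π) = kπ/2.
Matching y(π) = 9 gives k = 9, consistent with x(π) = 9π/2. Therefore the specific cycloid is
    x(θ) = (9/2)(θ − sin θ),   y(θ) = (9/2)(1 − cos θ).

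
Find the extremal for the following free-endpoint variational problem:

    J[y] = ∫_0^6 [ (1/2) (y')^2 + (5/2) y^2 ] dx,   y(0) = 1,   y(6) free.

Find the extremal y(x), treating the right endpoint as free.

The Lagrangian L = (1/2) (y')^2 + (5/2) y^2 gives
    ∂L/∂y = 5 y,   ∂L/∂y' = y'.
Euler-Lagrange: y'' − 5 y = 0.
With k = sqrt(5), the general solution is
    y(x) = A cosh(sqrt(5) x) + B sinh(sqrt(5) x).
Fixed left endpoint y(0) = 1 ⇒ A = 1.
The right endpoint x = 6 is free, so the natural (transversality) condition is ∂L/∂y' |_{x=6} = 0, i.e. y'(6) = 0.
Compute y'(x) = A k sinh(k x) + B k cosh(k x), so
    y'(6) = A k sinh(k·6) + B k cosh(k·6) = 0
    ⇒ B = −A tanh(k·6) = − tanh(sqrt(5)·6).
Therefore the extremal is
    y(x) = cosh(sqrt(5) x) − tanh(sqrt(5)·6) sinh(sqrt(5) x).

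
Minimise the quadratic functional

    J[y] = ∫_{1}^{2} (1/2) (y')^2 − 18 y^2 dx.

The Lagrangian is L = (1/2) (y')^2 − 18 y^2.
Compute ∂L/∂y = -36y, ∂L/∂y' = y'.
The Euler-Lagrange equation d/dx(∂L/∂y') − ∂L/∂y = 0 reduces to
    y'' + 36 y = 0.
Its general solution is
    y(x) = A sin(6x) + B cos(6x),
with A, B fixed by the endpoint conditions.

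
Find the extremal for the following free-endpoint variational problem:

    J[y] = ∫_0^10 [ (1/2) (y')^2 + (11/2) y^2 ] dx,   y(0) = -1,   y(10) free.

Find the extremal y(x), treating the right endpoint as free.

The Lagrangian L = (1/2) (y')^2 + (11/2) y^2 gives
    ∂L/∂y = 11 y,   ∂L/∂y' = y'.
Euler-Lagrange: y'' − 11 y = 0.
With k = sqrt(11), the general solution is
    y(x) = A cosh(sqrt(11) x) + B sinh(sqrt(11) x).
Fixed left endpoint y(0) = -1 ⇒ A = -1.
The right endpoint x = 10 is free, so the natural (transversality) condition is ∂L/∂y' |_{x=10} = 0, i.e. y'(10) = 0.
Compute y'(x) = A k sinh(k x) + B k cosh(k x), so
    y'(10) = A k sinh(k·10) + B k cosh(k·10) = 0
    ⇒ B = −A tanh(k·10) = tanh(sqrt(11)·10).
Therefore the extremal is
    y(x) = −cosh(sqrt(11) x) + tanh(sqrt(11)·10) sinh(sqrt(11) x).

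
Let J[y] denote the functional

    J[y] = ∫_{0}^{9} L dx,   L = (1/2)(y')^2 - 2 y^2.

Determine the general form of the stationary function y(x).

The Lagrangian is L = (1/2)(y')^2 - 2 y^2.
∂L/∂y = -4y.
∂L/∂y' = y'.
The Euler-Lagrange equation d/dx(∂L/∂y') − ∂L/∂y = 0 becomes:
    y'' + 4 y = 0
General solution: y(x) = A sin(2x) + B cos(2x), where A and B are arbitrary constants fixed by the endpoint conditions.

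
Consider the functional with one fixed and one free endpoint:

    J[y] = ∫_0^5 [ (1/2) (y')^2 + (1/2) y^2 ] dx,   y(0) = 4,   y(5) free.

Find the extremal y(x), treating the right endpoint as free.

The Lagrangian L = (1/2) (y')^2 + (1/2) y^2 gives
    ∂L/∂y = 1 y,   ∂L/∂y' = y'.
Euler-Lagrange: y'' − y = 0.
With k = 1, the general solution is
    y(x) = A cosh(x) + B sinh(x).
Fixed left endpoint y(0) = 4 ⇒ A = 4.
The right endpoint x = 5 is free, so the natural (transversality) condition is ∂L/∂y' |_{x=5} = 0, i.e. y'(5) = 0.
Compute y'(x) = A k sinh(k x) + B k cosh(k x), so
    y'(5) = A k sinh(k·5) + B k cosh(k·5) = 0
    ⇒ B = −A tanh(k·5) = − 4 tanh(1·5).
Therefore the extremal is
    y(x) = 4 cosh(1 x) − 4 tanh(1·5) sinh(1 x).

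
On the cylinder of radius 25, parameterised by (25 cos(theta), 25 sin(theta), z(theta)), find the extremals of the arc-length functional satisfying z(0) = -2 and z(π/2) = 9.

Parameterise the cylinder of radius R = 25 as
    r(θ) = (25 cos θ, 25 sin θ, z(θ)).
The arc-length element is
    ds = sqrt(625 + (dz/dθ)^2) dθ,
so the Lagrangian is L = sqrt(625 + z'^2).
L depends on z' only, not on z or θ, so ∂L/∂z = 0 and
    ∂L/∂z' = z' / sqrt(625 + z'^2).
The Euler-Lagrange equation gives
    d/dθ( z' / sqrt(625 + z'^2) ) = 0,
so z' is constant. Integrating once:
    z(θ) = a θ + b,
a helix on the cylinder (a straight line when the cylinder is unrolled). The constants a, b are determined by the endpoint conditions.
With endpoint conditions z(0) = -2 and z(π/2) = 9: from z(0) = b we get b = -2, and a·π/2 + -2 = 9 gives a = 22/π, so
    z(θ) = (22/π) θ − 2.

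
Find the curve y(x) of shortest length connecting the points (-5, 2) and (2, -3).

Arc-length functional: J[y] = ∫ sqrt(1 + (y')^2) dx.
Lagrangian L = sqrt(1 + (y')^2) has no explicit y dependence, so ∂L/∂y = 0 and the Euler-Lagrange equation gives
    d/dx( y' / sqrt(1 + (y')^2) ) = 0  ⇒  y' / sqrt(1 + (y')^2) = const.
Hence y' is constant, so y(x) is affine.
Fitting the endpoints (-5, 2) and (2, -3):
    slope m = ((-3) − 2) / (2 − (-5)) = -5/7,
    intercept c = 2 − m·(-5) = -11/7.
Extremal: y(x) = (-5/7) x - 11/7.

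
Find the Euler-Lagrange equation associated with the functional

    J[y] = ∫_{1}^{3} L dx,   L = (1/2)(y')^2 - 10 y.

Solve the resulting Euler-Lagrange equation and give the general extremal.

The Lagrangian is L = (1/2)(y')^2 - 10 y.
∂L/∂y = -10.
∂L/∂y' = y'.
The Euler-Lagrange equation d/dx(∂L/∂y') − ∂L/∂y = 0 becomes:
    y'' + 10 = 0
General solution: y(x) = -5 x^2 + A x + B, where A and B are arbitrary constants fixed by the endpoint conditions.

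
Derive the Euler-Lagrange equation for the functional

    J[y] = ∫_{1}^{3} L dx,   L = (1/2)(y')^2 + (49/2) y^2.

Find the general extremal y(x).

The Lagrangian is L = (1/2)(y')^2 + (49/2) y^2.
∂L/∂y = 49y.
∂L/∂y' = y'.
The Euler-Lagrange equation d/dx(∂L/∂y') − ∂L/∂y = 0 becomes:
    y'' - 49 y = 0
General solution: y(x) = A e^(7x) + B e^(-7x), where A and B are arbitrary constants fixed by the endpoint conditions.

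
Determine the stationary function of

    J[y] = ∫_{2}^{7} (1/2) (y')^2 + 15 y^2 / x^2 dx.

The Lagrangian is L = (1/2) (y')^2 + 15 y^2 / x^2.
Compute ∂L/∂y = 30y/x^2, ∂L/∂y' = y'.
The Euler-Lagrange equation d/dx(∂L/∂y') − ∂L/∂y = 0 reduces to
    y'' − 30/x^2 · y = 0  (x > 0).
Its general solution is
    y(x) = A x^6 + B x^(-5),
with A, B fixed by the endpoint conditions.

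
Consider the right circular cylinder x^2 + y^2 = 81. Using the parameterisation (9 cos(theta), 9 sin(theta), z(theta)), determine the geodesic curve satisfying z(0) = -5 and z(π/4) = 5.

Parameterise the cylinder of radius R = 9 as
    r(θ) = (9 cos θ, 9 sin θ, z(θ)).
The arc-length element is
    ds = sqrt(81 + (dz/dθ)^2) dθ,
so the Lagrangian is L = sqrt(81 + z'^2).
L depends on z' only, not on z or θ, so ∂L/∂z = 0 and
    ∂L/∂z' = z' / sqrt(81 + z'^2).
The Euler-Lagrange equation gives
    d/dθ( z' / sqrt(81 + z'^2) ) = 0,
so z' is constant. Integrating once:
    z(θ) = a θ + b,
a helix on the cylinder (a straight line when the cylinder is unrolled). The constants a, b are determined by the endpoint conditions.
With endpoint conditions z(0) = -5 and z(π/4) = 5: from z(0) = b we get b = -5, and a·π/4 + -5 = 5 gives a = 40/π, so
    z(θ) = (40/π) θ − 5.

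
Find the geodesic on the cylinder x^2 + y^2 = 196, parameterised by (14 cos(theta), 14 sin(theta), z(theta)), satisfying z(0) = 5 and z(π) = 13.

Parameterise the cylinder of radius R = 14 as
    r(θ) = (14 cos θ, 14 sin θ, z(θ)).
The arc-length element is
    ds = sqrt(196 + (dz/dθ)^2) dθ,
so the Lagrangian is L = sqrt(196 + z'^2).
L depends on z' only, not on z or θ, so ∂L/∂z = 0 and
    ∂L/∂z' = z' / sqrt(196 + z'^2).
The Euler-Lagrange equation gives
    d/dθ( z' / sqrt(196 + z'^2) ) = 0,
so z' is constant. Integrating once:
    z(θ) = a θ + b,
a helix on the cylinder (a straight line when the cylinder is unrolled). The constants a, b are determined by the endpoint conditions.
With endpoint conditions z(0) = 5 and z(π) = 13: from z(0) = b we get b = 5, and a·π + 5 = 13 gives a = 8/π, so
    z(θ) = (8/π) θ + 5.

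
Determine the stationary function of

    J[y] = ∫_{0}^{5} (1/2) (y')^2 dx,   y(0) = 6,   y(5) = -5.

The Lagrangian is L = (1/2) (y')^2.
Compute ∂L/∂y = 0, ∂L/∂y' = y'.
The Euler-Lagrange equation d/dx(∂L/∂y') − ∂L/∂y = 0 reduces to
    y'' = 0.
Its general solution is
    y(x) = A x + B,
with A, B fixed by the endpoint conditions.
Applying the endpoint conditions y(0) = 6 and y(5) = -5: solve A·0 + B = 6 and A·5 + B = -5. Subtracting gives A(5 − 0) = -5 − 6, so A = -11/5, and B = 6 − A·0 = 6. Therefore
    y(x) = (-11/5) x + 6.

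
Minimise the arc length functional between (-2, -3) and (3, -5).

Arc-length functional: J[y] = ∫ sqrt(1 + (y')^2) dx.
Lagrangian L = sqrt(1 + (y')^2) has no explicit y dependence, so ∂L/∂y = 0 and the Euler-Lagrange equation gives
    d/dx( y' / sqrt(1 + (y')^2) ) = 0  ⇒  y' / sqrt(1 + (y')^2) = const.
Hence y' is constant, so y(x) is affine.
Fitting the endpoints (-2, -3) and (3, -5):
    slope m = ((-5) − (-3)) / (3 − (-2)) = -2/5,
    intercept c = (-3) − m·(-2) = -19/5.
Extremal: y(x) = (-2/5) x - 19/5.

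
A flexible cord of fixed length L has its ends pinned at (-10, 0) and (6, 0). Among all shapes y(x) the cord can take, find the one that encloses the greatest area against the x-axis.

Set up the augmented Lagrangian using a multiplier λ for the length constraint:
    F(y, y') = y − λ sqrt(1 + y'^2).
F has no explicit x dependence, so the Beltrami identity yields a first integral
    F − y' ∂F/∂y' = C.
Compute ∂F/∂y' = −λ y' / sqrt(1 + y'^2). Then
    y − λ sqrt(1 + y'^2) + λ y'^2 / sqrt(1 + y'^2) = C
    ⇒  y − λ / sqrt(1 + y'^2) = C.
Solving for y' and integrating gives
    (x − a)^2 + (y − b)^2 = λ^2,
a circular arc of radius λ. The constants a, b are determined by the endpoint conditions y(-10) = y(6) = 0, and λ is fixed implicitly by the length constraint
    ∫_{-10}^{6} sqrt(1 + y'^2) dx = L.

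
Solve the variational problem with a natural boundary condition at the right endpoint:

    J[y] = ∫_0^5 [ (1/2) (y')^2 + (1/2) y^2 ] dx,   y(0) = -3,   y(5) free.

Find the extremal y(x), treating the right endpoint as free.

The Lagrangian L = (1/2) (y')^2 + (1/2) y^2 gives
    ∂L/∂y = 1 y,   ∂L/∂y' = y'.
Euler-Lagrange: y'' − y = 0.
With k = 1, the general solution is
    y(x) = A cosh(x) + B sinh(x).
Fixed left endpoint y(0) = -3 ⇒ A = -3.
The right endpoint x = 5 is free, so the natural (transversality) condition is ∂L/∂y' |_{x=5} = 0, i.e. y'(5) = 0.
Compute y'(x) = A k sinh(k x) + B k cosh(k x), so
    y'(5) = A k sinh(k·5) + B k cosh(k·5) = 0
    ⇒ B = −A tanh(k·5) = 3 tanh(1·5).
Therefore the extremal is
    y(x) = −3 cosh(1 x) + 3 tanh(1·5) sinh(1 x).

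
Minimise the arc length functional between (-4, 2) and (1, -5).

Arc-length functional: J[y] = ∫ sqrt(1 + (y')^2) dx.
Lagrangian L = sqrt(1 + (y')^2) has no explicit y dependence, so ∂L/∂y = 0 and the Euler-Lagrange equation gives
    d/dx( y' / sqrt(1 + (y')^2) ) = 0  ⇒  y' / sqrt(1 + (y')^2) = const.
Hence y' is constant, so y(x) is affine.
Fitting the endpoints (-4, 2) and (1, -5):
    slope m = ((-5) − 2) / (1 − (-4)) = -7/5,
    intercept c = 2 − m·(-4) = -18/5.
Extremal: y(x) = (-7/5) x - 18/5.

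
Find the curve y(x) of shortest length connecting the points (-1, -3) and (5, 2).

Arc-length functional: J[y] = ∫ sqrt(1 + (y')^2) dx.
Lagrangian L = sqrt(1 + (y')^2) has no explicit y dependence, so ∂L/∂y = 0 and the Euler-Lagrange equation gives
    d/dx( y' / sqrt(1 + (y')^2) ) = 0  ⇒  y' / sqrt(1 + (y')^2) = const.
Hence y' is constant, so y(x) is affine.
Fitting the endpoints (-1, -3) and (5, 2):
    slope m = (2 − (-3)) / (5 − (-1)) = 5/6,
    intercept c = (-3) − m·(-1) = -13/6.
Extremal: y(x) = (5/6) x - 13/6.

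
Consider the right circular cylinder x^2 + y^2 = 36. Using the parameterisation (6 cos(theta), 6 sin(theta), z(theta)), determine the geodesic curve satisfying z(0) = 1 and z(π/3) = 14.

Parameterise the cylinder of radius R = 6 as
    r(θ) = (6 cos θ, 6 sin θ, z(θ)).
The arc-length element is
    ds = sqrt(36 + (dz/dθ)^2) dθ,
so the Lagrangian is L = sqrt(36 + z'^2).
L depends on z' only, not on z or θ, so ∂L/∂z = 0 and
    ∂L/∂z' = z' / sqrt(36 + z'^2).
The Euler-Lagrange equation gives
    d/dθ( z' / sqrt(36 + z'^2) ) = 0,
so z' is constant. Integrating once:
    z(θ) = a θ + b,
a helix on the cylinder (a straight line when the cylinder is unrolled). The constants a, b are determined by the endpoint conditions.
With endpoint conditions z(0) = 1 and z(π/3) = 14: from z(0) = b we get b = 1, and a·π/3 + 1 = 14 gives a = 39/π, so
    z(θ) = (39/π) θ + 1.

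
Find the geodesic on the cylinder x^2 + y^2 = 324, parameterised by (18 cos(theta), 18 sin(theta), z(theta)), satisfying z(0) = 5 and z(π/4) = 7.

Parameterise the cylinder of radius R = 18 as
    r(θ) = (18 cos θ, 18 sin θ, z(θ)).
The arc-length element is
    ds = sqrt(324 + (dz/dθ)^2) dθ,
so the Lagrangian is L = sqrt(324 + z'^2).
L depends on z' only, not on z or θ, so ∂L/∂z = 0 and
    ∂L/∂z' = z' / sqrt(324 + z'^2).
The Euler-Lagrange equation gives
    d/dθ( z' / sqrt(324 + z'^2) ) = 0,
so z' is constant. Integrating once:
    z(θ) = a θ + b,
a helix on the cylinder (a straight line when the cylinder is unrolled). The constants a, b are determined by the endpoint conditions.
With endpoint conditions z(0) = 5 and z(π/4) = 7: from z(0) = b we get b = 5, and a·π/4 + 5 = 7 gives a = 8/π, so
    z(θ) = (8/π) θ + 5.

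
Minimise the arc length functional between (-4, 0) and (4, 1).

Arc-length functional: J[y] = ∫ sqrt(1 + (y')^2) dx.
Lagrangian L = sqrt(1 + (y')^2) has no explicit y dependence, so ∂L/∂y = 0 and the Euler-Lagrange equation gives
    d/dx( y' / sqrt(1 + (y')^2) ) = 0  ⇒  y' / sqrt(1 + (y')^2) = const.
Hence y' is constant, so y(x) is affine.
Fitting the endpoints (-4, 0) and (4, 1):
    slope m = (1 − 0) / (4 − (-4)) = 1/8,
    intercept c = 0 − m·(-4) = 1/2.
Extremal: y(x) = (1/8) x + 1/2.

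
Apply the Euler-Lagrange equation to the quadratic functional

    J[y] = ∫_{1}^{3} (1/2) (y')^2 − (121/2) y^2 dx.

The Lagrangian is L = (1/2) (y')^2 − (121/2) y^2.
Compute ∂L/∂y = -121y, ∂L/∂y' = y'.
The Euler-Lagrange equation d/dx(∂L/∂y') − ∂L/∂y = 0 reduces to
    y'' + 121 y = 0.
Its general solution is
    y(x) = A sin(11x) + B cos(11x),
with A, B fixed by the endpoint conditions.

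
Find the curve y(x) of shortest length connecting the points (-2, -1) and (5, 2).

Arc-length functional: J[y] = ∫ sqrt(1 + (y')^2) dx.
Lagrangian L = sqrt(1 + (y')^2) has no explicit y dependence, so ∂L/∂y = 0 and the Euler-Lagrange equation gives
    d/dx( y' / sqrt(1 + (y')^2) ) = 0  ⇒  y' / sqrt(1 + (y')^2) = const.
Hence y' is constant, so y(x) is affine.
Fitting the endpoints (-2, -1) and (5, 2):
    slope m = (2 − (-1)) / (5 − (-2)) = 3/7,
    intercept c = (-1) − m·(-2) = -1/7.
Extremal: y(x) = (3/7) x - 1/7.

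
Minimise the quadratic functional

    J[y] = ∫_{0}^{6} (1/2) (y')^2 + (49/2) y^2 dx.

The Lagrangian is L = (1/2) (y')^2 + (49/2) y^2.
Compute ∂L/∂y = 49y, ∂L/∂y' = y'.
The Euler-Lagrange equation d/dx(∂L/∂y') − ∂L/∂y = 0 reduces to
    y'' − 49 y = 0.
Its general solution is
    y(x) = A e^(7x) + B e^(−7x),
with A, B fixed by the endpoint conditions.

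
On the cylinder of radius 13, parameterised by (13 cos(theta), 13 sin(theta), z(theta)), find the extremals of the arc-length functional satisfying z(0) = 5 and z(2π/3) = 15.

Parameterise the cylinder of radius R = 13 as
    r(θ) = (13 cos θ, 13 sin θ, z(θ)).
The arc-length element is
    ds = sqrt(169 + (dz/dθ)^2) dθ,
so the Lagrangian is L = sqrt(169 + z'^2).
L depends on z' only, not on z or θ, so ∂L/∂z = 0 and
    ∂L/∂z' = z' / sqrt(169 + z'^2).
The Euler-Lagrange equation gives
    d/dθ( z' / sqrt(169 + z'^2) ) = 0,
so z' is constant. Integrating once:
    z(θ) = a θ + b,
a helix on the cylinder (a straight line when the cylinder is unrolled). The constants a, b are determined by the endpoint conditions.
With endpoint conditions z(0) = 5 and z(2π/3) = 15: from z(0) = b we get b = 5, and a·2π/3 + 5 = 15 gives a = 15/π, so
    z(θ) = (15/π) θ + 5.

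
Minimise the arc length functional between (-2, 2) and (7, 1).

Arc-length functional: J[y] = ∫ sqrt(1 + (y')^2) dx.
Lagrangian L = sqrt(1 + (y')^2) has no explicit y dependence, so ∂L/∂y = 0 and the Euler-Lagrange equation gives
    d/dx( y' / sqrt(1 + (y')^2) ) = 0  ⇒  y' / sqrt(1 + (y')^2) = const.
Hence y' is constant, so y(x) is affine.
Fitting the endpoints (-2, 2) and (7, 1):
    slope m = (1 − 2) / (7 − (-2)) = -1/9,
    intercept c = 2 − m·(-2) = 16/9.
Extremal: y(x) = (-1/9) x + 16/9.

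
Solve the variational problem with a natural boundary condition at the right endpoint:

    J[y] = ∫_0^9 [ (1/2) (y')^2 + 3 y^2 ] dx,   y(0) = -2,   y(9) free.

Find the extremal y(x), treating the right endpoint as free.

The Lagrangian L = (1/2) (y')^2 + 3 y^2 gives
    ∂L/∂y = 6 y,   ∂L/∂y' = y'.
Euler-Lagrange: y'' − 6 y = 0.
With k = sqrt(6), the general solution is
    y(x) = A cosh(sqrt(6) x) + B sinh(sqrt(6) x).
Fixed left endpoint y(0) = -2 ⇒ A = -2.
The right endpoint x = 9 is free, so the natural (transversality) condition is ∂L/∂y' |_{x=9} = 0, i.e. y'(9) = 0.
Compute y'(x) = A k sinh(k x) + B k cosh(k x), so
    y'(9) = A k sinh(k·9) + B k cosh(k·9) = 0
    ⇒ B = −A tanh(k·9) = 2 tanh(sqrt(6)·9).
Therefore the extremal is
    y(x) = −2 cosh(sqrt(6) x) + 2 tanh(sqrt(6)·9) sinh(sqrt(6) x).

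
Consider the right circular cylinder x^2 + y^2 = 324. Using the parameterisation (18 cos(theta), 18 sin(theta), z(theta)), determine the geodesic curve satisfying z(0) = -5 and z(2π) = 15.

Parameterise the cylinder of radius R = 18 as
    r(θ) = (18 cos θ, 18 sin θ, z(θ)).
The arc-length element is
    ds = sqrt(324 + (dz/dθ)^2) dθ,
so the Lagrangian is L = sqrt(324 + z'^2).
L depends on z' only, not on z or θ, so ∂L/∂z = 0 and
    ∂L/∂z' = z' / sqrt(324 + z'^2).
The Euler-Lagrange equation gives
    d/dθ( z' / sqrt(324 + z'^2) ) = 0,
so z' is constant. Integrating once:
    z(θ) = a θ + b,
a helix on the cylinder (a straight line when the cylinder is unrolled). The constants a, b are determined by the endpoint conditions.
With endpoint conditions z(0) = -5 and z(2π) = 15: from z(0) = b we get b = -5, and a·2π + -5 = 15 gives a = 10/π, so
    z(θ) = (10/π) θ − 5.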